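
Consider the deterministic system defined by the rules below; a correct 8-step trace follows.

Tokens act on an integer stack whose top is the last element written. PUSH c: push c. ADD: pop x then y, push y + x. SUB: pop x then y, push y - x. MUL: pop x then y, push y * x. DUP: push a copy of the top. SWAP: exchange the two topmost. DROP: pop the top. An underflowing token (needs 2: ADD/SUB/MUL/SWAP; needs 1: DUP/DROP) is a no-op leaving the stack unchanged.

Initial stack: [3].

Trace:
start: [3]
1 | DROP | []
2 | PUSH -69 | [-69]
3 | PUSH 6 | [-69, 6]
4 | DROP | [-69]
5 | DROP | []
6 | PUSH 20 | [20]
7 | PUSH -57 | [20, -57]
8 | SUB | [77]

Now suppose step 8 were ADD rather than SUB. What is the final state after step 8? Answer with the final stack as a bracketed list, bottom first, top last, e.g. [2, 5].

[-37]

(re-executing from step 8 with the substitution; state before step 8: [20, -57])
8 | ADD | [-37]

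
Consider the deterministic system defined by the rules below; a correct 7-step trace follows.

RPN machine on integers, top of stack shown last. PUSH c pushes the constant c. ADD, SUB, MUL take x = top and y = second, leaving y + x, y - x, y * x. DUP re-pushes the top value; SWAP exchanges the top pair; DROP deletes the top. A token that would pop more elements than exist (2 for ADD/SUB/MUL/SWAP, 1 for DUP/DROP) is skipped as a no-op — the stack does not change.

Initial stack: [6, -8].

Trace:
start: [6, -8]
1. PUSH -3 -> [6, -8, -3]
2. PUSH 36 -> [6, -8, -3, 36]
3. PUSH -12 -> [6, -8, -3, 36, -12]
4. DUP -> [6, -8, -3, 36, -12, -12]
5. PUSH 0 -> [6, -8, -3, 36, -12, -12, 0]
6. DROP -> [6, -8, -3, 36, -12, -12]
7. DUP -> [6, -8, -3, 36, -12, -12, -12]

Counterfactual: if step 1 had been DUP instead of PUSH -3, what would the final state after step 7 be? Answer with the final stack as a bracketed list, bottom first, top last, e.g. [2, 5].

[6, -8, -8, 36, -12, -12, -12]

(re-executing from step 1 with the substitution; state before step 1: [6, -8])
1. DUP -> [6, -8, -8]
2. PUSH 36 -> [6, -8, -8, 36]
3. PUSH -12 -> [6, -8, -8, 36, -12]
4. DUP -> [6, -8, -8, 36, -12, -12]
5. PUSH 0 -> [6, -8, -8, 36, -12, -12, 0]
6. DROP -> [6, -8, -8, 36, -12, -12]
7. DUP -> [6, -8, -8, 36, -12, -12, -12]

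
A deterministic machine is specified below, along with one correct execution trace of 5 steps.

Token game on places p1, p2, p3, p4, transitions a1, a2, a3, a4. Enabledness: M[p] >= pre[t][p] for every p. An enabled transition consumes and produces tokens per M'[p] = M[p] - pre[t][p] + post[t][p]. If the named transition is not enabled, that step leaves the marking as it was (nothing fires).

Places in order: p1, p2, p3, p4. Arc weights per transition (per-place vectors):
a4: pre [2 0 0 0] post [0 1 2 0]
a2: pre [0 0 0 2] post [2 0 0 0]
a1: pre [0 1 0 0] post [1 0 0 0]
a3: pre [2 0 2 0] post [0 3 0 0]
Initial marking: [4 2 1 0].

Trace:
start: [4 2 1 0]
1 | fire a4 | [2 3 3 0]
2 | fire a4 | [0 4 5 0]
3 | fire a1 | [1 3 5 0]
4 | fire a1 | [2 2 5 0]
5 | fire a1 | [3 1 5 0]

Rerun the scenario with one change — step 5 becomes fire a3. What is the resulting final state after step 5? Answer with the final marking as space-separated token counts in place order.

0 5 3 0

(re-executing from step 5 with the substitution; state before step 5: [2 2 5 0])
5 | fire a3 | [0 5 3 0]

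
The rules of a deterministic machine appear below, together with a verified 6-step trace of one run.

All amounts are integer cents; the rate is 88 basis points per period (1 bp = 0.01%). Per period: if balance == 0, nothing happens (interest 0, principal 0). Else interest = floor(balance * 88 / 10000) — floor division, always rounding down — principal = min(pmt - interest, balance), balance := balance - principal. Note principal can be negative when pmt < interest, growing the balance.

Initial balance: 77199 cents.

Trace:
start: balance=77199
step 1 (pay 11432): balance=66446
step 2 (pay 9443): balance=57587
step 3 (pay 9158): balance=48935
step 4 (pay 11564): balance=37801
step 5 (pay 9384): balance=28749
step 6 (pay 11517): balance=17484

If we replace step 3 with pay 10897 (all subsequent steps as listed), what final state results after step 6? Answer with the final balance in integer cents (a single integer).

(re-executing from step 3 with the substitution; state before step 3: balance=57587)
step 3 (pay 10897): balance=47196
step 4 (pay 11564): balance=36047
step 5 (pay 9384): balance=26980
step 6 (pay 11517): balance=15700

15700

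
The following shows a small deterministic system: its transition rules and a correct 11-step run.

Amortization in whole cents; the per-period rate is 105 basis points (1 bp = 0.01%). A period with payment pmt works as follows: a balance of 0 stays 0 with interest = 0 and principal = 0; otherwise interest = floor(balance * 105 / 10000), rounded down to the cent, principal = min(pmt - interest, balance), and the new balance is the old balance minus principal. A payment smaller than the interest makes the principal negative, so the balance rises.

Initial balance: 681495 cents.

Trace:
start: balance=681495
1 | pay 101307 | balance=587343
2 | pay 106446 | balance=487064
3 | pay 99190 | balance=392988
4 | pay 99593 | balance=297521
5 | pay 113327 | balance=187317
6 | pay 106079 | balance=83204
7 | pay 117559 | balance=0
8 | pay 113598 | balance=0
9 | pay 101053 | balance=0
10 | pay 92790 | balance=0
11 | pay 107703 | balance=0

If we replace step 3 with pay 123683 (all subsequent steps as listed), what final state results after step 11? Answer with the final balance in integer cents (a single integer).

(re-executing from step 3 with the substitution; state before step 3: balance=487064)
3 | pay 123683 | balance=368495
4 | pay 99593 | balance=272771
5 | pay 113327 | balance=162308
6 | pay 106079 | balance=57933
7 | pay 117559 | balance=0
8 | pay 113598 | balance=0
9 | pay 101053 | balance=0
10 | pay 92790 | balance=0
11 | pay 107703 | balance=0

0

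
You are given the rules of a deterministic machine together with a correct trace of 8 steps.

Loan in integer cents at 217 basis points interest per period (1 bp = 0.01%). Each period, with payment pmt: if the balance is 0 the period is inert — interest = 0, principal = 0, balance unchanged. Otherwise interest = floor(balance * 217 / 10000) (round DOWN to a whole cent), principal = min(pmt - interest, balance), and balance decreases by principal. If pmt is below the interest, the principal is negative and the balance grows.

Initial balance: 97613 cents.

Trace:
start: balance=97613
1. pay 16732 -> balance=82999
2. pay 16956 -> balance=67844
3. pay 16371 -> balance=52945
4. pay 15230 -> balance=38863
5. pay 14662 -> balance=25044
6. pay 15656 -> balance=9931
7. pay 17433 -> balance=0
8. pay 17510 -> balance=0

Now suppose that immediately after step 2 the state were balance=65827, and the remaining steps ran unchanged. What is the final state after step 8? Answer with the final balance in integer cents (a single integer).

state after step 2 := balance=65827
3. pay 16371 -> balance=50884
4. pay 15230 -> balance=36758
5. pay 14662 -> balance=22893
6. pay 15656 -> balance=7733
7. pay 17433 -> balance=0
8. pay 17510 -> balance=0

0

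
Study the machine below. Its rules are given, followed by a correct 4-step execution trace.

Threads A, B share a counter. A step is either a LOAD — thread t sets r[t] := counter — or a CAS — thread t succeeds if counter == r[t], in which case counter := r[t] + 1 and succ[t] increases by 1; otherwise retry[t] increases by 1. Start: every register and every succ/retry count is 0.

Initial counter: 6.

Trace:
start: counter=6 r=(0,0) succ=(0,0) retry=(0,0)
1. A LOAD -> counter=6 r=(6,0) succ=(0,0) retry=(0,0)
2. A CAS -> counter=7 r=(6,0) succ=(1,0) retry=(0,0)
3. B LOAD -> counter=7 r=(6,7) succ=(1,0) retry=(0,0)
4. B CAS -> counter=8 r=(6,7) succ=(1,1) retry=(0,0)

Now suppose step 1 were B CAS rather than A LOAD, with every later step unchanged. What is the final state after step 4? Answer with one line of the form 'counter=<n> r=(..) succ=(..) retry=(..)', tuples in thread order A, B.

(re-executing from step 1 with the substitution; state before step 1: counter=6 r=(0,0) succ=(0,0) retry=(0,0))
1. B CAS -> counter=6 r=(0,0) succ=(0,0) retry=(0,1)
2. A CAS -> counter=6 r=(0,0) succ=(0,0) retry=(1,1)
3. B LOAD -> counter=6 r=(0,6) succ=(0,0) retry=(1,1)
4. B CAS -> counter=7 r=(0,6) succ=(0,1) retry=(1,1)

counter=7 r=(0,6) succ=(0,1) retry=(1,1)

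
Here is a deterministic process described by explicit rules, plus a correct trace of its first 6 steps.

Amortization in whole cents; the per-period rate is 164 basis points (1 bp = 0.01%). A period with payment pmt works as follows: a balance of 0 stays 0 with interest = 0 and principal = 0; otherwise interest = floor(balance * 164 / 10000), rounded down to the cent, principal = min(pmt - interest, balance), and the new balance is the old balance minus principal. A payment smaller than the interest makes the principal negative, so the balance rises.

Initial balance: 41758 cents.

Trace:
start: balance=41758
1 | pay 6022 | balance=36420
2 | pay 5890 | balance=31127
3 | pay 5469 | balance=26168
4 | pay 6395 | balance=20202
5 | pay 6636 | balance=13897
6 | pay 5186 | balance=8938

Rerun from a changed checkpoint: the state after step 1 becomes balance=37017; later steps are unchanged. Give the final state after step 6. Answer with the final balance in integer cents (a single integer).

state after step 1 := balance=37017
2 | pay 5890 | balance=31734
3 | pay 5469 | balance=26785
4 | pay 6395 | balance=20829
5 | pay 6636 | balance=14534
6 | pay 5186 | balance=9586

9586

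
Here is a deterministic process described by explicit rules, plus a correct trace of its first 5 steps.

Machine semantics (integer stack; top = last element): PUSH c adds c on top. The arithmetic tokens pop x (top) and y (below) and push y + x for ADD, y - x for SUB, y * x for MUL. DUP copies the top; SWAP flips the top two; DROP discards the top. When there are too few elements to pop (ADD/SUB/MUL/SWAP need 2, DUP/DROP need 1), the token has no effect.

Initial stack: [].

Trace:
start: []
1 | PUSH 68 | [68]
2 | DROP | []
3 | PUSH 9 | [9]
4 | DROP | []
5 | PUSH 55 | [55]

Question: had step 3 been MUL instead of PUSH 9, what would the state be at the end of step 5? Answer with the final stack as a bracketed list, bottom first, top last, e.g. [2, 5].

(re-executing from step 3 with the substitution; state before step 3: [])
3 | MUL | []
4 | DROP | []
5 | PUSH 55 | [55]

[55]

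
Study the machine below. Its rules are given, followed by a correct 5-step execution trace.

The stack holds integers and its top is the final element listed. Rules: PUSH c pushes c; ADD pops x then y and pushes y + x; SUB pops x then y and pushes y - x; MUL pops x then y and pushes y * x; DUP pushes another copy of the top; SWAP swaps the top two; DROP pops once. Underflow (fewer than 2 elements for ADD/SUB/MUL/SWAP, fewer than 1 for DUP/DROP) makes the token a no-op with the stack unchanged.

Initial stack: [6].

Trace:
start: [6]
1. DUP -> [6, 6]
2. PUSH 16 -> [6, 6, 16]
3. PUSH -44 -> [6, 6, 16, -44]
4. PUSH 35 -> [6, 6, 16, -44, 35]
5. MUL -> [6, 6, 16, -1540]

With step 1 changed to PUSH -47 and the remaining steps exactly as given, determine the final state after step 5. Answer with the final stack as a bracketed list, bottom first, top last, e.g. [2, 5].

[6, -47, 16, -1540]

(re-executing from step 1 with the substitution; state before step 1: [6])
1. PUSH -47 -> [6, -47]
2. PUSH 16 -> [6, -47, 16]
3. PUSH -44 -> [6, -47, 16, -44]
4. PUSH 35 -> [6, -47, 16, -44, 35]
5. MUL -> [6, -47, 16, -1540]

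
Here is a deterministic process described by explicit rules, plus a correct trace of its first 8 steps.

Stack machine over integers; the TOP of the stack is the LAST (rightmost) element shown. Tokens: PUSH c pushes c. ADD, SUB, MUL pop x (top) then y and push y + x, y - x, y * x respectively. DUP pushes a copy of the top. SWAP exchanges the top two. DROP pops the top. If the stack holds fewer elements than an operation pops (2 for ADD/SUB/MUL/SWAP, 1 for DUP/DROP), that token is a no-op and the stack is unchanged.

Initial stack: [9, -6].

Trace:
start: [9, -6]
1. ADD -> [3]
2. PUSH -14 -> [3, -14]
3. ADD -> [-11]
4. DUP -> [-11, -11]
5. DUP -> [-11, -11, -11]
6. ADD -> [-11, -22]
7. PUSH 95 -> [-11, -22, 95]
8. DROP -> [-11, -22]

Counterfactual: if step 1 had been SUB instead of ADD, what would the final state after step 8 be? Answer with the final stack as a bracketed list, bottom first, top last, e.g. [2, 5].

[1, 2]

(re-executing from step 1 with the substitution; state before step 1: [9, -6])
1. SUB -> [15]
2. PUSH -14 -> [15, -14]
3. ADD -> [1]
4. DUP -> [1, 1]
5. DUP -> [1, 1, 1]
6. ADD -> [1, 2]
7. PUSH 95 -> [1, 2, 95]
8. DROP -> [1, 2]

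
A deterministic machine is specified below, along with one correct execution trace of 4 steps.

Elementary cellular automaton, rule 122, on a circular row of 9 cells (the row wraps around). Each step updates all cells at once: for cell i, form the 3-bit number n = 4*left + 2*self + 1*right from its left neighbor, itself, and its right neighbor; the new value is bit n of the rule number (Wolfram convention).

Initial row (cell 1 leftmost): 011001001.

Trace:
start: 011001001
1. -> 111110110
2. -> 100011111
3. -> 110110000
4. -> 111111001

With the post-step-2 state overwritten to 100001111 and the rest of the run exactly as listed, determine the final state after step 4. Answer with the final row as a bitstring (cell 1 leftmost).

111111101

state after step 2 := 100001111
3. -> 110011000
4. -> 111111101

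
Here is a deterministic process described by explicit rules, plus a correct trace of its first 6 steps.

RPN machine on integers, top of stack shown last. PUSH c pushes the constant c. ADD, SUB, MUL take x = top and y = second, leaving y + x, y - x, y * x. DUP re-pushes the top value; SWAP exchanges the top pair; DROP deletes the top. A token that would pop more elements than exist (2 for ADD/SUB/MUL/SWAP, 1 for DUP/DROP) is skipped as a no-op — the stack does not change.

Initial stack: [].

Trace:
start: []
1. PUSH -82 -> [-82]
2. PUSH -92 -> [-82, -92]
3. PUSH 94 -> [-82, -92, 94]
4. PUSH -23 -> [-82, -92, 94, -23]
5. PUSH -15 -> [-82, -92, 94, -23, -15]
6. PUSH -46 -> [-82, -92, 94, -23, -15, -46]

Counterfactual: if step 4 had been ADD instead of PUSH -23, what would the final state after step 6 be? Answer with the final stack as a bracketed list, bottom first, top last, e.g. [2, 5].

[-82, 2, -15, -46]

(re-executing from step 4 with the substitution; state before step 4: [-82, -92, 94])
4. ADD -> [-82, 2]
5. PUSH -15 -> [-82, 2, -15]
6. PUSH -46 -> [-82, 2, -15, -46]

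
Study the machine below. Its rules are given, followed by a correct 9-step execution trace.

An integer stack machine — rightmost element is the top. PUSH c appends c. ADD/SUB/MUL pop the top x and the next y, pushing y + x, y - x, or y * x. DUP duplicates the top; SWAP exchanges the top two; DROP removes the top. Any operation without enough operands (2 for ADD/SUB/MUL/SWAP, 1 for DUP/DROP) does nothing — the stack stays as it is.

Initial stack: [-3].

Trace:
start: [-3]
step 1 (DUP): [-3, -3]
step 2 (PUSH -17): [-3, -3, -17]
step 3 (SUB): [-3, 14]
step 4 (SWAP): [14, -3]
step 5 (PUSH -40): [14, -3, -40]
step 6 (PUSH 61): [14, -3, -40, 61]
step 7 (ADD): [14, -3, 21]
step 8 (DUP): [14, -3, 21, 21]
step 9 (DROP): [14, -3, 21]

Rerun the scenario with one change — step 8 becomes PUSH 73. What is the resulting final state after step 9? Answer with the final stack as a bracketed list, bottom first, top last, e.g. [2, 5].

[14, -3, 21]

(re-executing from step 8 with the substitution; state before step 8: [14, -3, 21])
step 8 (PUSH 73): [14, -3, 21, 73]
step 9 (DROP): [14, -3, 21]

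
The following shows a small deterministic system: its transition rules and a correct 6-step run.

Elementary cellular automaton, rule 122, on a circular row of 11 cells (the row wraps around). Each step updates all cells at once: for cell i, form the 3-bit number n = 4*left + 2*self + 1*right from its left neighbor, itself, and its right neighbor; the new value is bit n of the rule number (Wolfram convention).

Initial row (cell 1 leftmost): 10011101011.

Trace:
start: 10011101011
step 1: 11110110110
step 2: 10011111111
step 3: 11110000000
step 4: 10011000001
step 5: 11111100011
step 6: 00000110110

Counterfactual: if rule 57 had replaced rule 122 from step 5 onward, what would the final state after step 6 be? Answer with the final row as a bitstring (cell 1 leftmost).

10101100010

(re-executing steps 5..6 under rule 57; state before step 5: 10011000001)
step 5: 01010111101
step 6: 10101100010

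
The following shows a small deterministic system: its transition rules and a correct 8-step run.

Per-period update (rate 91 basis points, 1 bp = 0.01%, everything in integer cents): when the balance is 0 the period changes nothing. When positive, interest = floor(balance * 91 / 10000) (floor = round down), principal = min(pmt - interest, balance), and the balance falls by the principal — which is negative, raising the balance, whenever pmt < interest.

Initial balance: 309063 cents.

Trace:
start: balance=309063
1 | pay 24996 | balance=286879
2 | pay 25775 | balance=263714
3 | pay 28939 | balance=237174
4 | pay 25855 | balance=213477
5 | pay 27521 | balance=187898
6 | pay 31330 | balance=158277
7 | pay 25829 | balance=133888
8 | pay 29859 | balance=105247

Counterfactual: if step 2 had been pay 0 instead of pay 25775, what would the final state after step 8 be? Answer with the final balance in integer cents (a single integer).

132461

(re-executing from step 2 with the substitution; state before step 2: balance=286879)
2 | pay 0 | balance=289489
3 | pay 28939 | balance=263184
4 | pay 25855 | balance=239723
5 | pay 27521 | balance=214383
6 | pay 31330 | balance=185003
7 | pay 25829 | balance=160857
8 | pay 29859 | balance=132461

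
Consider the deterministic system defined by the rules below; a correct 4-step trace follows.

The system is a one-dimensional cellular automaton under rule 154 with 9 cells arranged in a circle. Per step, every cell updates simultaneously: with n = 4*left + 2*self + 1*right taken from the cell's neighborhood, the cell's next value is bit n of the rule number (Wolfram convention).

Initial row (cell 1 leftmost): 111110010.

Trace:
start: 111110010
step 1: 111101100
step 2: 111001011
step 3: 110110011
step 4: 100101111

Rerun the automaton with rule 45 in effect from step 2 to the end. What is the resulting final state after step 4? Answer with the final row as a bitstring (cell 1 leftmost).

(re-executing steps 2..4 under rule 45; state before step 2: 111101100)
step 2: 100011000
step 3: 101010010
step 4: 111110011

111110011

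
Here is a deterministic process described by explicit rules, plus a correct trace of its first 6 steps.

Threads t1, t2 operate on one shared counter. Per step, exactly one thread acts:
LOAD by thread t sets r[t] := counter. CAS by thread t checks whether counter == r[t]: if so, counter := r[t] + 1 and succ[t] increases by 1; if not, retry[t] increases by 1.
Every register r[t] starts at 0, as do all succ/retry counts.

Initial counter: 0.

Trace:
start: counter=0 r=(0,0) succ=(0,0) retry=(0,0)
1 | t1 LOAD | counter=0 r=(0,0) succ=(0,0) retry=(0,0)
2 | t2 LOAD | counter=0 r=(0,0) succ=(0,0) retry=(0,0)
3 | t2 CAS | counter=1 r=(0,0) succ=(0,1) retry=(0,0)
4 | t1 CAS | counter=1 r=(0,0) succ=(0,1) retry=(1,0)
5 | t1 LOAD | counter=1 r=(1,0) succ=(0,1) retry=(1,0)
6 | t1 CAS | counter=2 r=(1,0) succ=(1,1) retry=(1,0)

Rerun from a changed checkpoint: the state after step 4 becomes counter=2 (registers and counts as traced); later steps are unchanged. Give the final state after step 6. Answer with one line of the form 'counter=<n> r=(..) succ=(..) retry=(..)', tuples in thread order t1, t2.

state after step 4 := counter=2 r=(0,0) succ=(0,1) retry=(1,0)
5 | t1 LOAD | counter=2 r=(2,0) succ=(0,1) retry=(1,0)
6 | t1 CAS | counter=3 r=(2,0) succ=(1,1) retry=(1,0)

counter=3 r=(2,0) succ=(1,1) retry=(1,0)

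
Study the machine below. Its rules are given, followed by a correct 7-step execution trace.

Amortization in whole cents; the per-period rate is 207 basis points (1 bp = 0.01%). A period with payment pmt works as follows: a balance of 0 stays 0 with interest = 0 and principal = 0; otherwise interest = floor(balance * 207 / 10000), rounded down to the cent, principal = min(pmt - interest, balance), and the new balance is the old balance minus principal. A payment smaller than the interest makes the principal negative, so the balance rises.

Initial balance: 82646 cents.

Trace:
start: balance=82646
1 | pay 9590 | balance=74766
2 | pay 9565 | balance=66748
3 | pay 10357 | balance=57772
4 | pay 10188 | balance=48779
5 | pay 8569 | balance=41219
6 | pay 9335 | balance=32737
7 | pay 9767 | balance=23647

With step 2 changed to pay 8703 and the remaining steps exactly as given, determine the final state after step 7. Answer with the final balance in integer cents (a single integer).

(re-executing from step 2 with the substitution; state before step 2: balance=74766)
2 | pay 8703 | balance=67610
3 | pay 10357 | balance=58652
4 | pay 10188 | balance=49678
5 | pay 8569 | balance=42137
6 | pay 9335 | balance=33674
7 | pay 9767 | balance=24604

24604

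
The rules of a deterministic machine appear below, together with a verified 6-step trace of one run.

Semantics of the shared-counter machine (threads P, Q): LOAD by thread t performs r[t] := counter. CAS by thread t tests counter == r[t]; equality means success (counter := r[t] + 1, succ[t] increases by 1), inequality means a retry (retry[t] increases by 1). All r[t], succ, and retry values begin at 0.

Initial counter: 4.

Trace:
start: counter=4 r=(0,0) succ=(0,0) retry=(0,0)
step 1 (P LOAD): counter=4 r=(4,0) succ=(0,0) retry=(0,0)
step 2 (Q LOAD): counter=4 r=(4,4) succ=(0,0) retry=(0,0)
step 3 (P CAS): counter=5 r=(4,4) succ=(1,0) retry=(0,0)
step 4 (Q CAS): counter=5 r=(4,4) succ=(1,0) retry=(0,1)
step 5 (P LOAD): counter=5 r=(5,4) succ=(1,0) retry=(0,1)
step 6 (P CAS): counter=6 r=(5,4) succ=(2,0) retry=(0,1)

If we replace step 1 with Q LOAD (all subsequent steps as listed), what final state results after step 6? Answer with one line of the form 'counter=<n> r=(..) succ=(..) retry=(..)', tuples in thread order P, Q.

counter=6 r=(5,4) succ=(1,1) retry=(1,0)

(re-executing from step 1 with the substitution; state before step 1: counter=4 r=(0,0) succ=(0,0) retry=(0,0))
step 1 (Q LOAD): counter=4 r=(0,4) succ=(0,0) retry=(0,0)
step 2 (Q LOAD): counter=4 r=(0,4) succ=(0,0) retry=(0,0)
step 3 (P CAS): counter=4 r=(0,4) succ=(0,0) retry=(1,0)
step 4 (Q CAS): counter=5 r=(0,4) succ=(0,1) retry=(1,0)
step 5 (P LOAD): counter=5 r=(5,4) succ=(0,1) retry=(1,0)
step 6 (P CAS): counter=6 r=(5,4) succ=(1,1) retry=(1,0)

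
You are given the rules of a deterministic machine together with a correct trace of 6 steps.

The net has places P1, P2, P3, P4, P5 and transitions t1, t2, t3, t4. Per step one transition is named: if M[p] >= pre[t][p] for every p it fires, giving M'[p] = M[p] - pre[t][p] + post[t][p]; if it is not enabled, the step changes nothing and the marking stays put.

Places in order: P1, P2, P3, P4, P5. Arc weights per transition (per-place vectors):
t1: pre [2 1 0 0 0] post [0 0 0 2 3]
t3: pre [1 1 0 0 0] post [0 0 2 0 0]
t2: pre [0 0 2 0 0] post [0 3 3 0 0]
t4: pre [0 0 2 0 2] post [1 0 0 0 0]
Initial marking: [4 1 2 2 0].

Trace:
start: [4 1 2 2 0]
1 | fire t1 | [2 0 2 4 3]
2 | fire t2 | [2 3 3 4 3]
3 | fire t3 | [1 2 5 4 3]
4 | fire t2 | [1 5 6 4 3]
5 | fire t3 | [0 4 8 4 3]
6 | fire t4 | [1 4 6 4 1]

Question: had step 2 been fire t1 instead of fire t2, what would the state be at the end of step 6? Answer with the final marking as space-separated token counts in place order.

2 2 3 4 1

(re-executing from step 2 with the substitution; state before step 2: [2 0 2 4 3])
2 | fire t1 | [2 0 2 4 3]
3 | fire t3 | [2 0 2 4 3]
4 | fire t2 | [2 3 3 4 3]
5 | fire t3 | [1 2 5 4 3]
6 | fire t4 | [2 2 3 4 1]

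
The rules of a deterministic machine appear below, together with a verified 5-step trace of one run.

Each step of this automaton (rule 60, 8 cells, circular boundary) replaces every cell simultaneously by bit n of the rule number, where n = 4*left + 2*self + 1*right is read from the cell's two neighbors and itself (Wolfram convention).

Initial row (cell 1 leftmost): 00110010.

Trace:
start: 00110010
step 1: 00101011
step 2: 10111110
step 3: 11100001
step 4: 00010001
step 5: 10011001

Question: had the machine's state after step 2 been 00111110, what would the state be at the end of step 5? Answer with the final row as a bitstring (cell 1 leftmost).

state after step 2 := 00111110
step 3: 00100001
step 4: 10110001
step 5: 01101001

01101001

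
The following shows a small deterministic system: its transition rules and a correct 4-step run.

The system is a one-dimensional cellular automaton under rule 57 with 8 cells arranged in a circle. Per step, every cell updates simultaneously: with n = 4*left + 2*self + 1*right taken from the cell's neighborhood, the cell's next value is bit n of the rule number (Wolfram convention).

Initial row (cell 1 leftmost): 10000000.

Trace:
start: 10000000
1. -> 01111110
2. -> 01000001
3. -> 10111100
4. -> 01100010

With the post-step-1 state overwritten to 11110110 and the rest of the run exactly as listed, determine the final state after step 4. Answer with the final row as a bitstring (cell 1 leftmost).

11010110

state after step 1 := 11110110
2. -> 10001101
3. -> 01101011
4. -> 11010110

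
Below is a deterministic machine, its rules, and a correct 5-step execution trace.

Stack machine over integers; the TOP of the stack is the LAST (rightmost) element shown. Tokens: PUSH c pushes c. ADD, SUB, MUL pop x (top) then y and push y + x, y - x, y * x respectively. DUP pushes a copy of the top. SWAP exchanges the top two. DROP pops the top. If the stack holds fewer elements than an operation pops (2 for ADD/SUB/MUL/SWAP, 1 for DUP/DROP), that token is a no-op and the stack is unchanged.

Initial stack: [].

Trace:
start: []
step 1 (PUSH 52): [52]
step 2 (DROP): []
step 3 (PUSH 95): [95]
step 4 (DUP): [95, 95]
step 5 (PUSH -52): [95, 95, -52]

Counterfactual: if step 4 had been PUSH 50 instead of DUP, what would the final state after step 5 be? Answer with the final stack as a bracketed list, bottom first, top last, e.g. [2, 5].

(re-executing from step 4 with the substitution; state before step 4: [95])
step 4 (PUSH 50): [95, 50]
step 5 (PUSH -52): [95, 50, -52]

[95, 50, -52]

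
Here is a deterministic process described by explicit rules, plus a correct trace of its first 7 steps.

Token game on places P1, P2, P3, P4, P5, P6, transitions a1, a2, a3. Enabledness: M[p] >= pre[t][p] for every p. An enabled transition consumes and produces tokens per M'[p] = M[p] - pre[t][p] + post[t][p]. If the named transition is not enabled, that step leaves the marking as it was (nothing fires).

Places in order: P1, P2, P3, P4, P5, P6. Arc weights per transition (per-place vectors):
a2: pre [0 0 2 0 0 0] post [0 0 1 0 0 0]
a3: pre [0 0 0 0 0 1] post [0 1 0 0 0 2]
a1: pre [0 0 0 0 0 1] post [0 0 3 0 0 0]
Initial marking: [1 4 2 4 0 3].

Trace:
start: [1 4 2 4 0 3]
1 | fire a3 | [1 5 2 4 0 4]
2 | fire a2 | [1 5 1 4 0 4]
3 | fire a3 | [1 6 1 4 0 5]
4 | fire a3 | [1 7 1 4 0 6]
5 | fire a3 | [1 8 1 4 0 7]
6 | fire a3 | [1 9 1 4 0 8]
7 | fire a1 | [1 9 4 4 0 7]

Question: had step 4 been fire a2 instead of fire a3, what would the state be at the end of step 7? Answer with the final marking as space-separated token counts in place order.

(re-executing from step 4 with the substitution; state before step 4: [1 6 1 4 0 5])
4 | fire a2 | [1 6 1 4 0 5]
5 | fire a3 | [1 7 1 4 0 6]
6 | fire a3 | [1 8 1 4 0 7]
7 | fire a1 | [1 8 4 4 0 6]

1 8 4 4 0 6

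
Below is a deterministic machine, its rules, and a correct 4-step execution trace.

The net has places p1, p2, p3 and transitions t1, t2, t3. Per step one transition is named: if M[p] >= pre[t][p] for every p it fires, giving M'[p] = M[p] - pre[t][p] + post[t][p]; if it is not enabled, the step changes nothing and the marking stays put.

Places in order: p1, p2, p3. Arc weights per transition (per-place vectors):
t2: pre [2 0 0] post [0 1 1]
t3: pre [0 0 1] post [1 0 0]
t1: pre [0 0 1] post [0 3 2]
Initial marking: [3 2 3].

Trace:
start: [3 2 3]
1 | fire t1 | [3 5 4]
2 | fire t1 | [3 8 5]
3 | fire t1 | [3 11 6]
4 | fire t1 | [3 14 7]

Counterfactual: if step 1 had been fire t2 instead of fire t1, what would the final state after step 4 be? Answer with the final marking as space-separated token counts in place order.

(re-executing from step 1 with the substitution; state before step 1: [3 2 3])
1 | fire t2 | [1 3 4]
2 | fire t1 | [1 6 5]
3 | fire t1 | [1 9 6]
4 | fire t1 | [1 12 7]

1 12 7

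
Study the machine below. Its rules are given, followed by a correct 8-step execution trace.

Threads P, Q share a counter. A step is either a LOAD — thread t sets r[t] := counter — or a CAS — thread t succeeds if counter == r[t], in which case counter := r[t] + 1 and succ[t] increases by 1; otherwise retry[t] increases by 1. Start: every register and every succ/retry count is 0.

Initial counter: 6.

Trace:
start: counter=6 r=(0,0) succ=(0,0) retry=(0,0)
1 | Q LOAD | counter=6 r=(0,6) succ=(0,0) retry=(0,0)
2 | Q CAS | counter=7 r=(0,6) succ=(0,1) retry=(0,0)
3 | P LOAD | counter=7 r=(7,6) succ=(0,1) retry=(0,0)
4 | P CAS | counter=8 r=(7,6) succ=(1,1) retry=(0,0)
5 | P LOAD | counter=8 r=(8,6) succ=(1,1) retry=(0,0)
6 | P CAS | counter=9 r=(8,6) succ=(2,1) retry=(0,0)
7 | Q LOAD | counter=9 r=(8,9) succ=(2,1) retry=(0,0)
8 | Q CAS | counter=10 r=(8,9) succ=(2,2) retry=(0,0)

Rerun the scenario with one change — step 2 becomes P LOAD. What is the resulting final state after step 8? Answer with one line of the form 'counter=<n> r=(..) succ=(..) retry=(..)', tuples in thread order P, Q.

(re-executing from step 2 with the substitution; state before step 2: counter=6 r=(0,6) succ=(0,0) retry=(0,0))
2 | P LOAD | counter=6 r=(6,6) succ=(0,0) retry=(0,0)
3 | P LOAD | counter=6 r=(6,6) succ=(0,0) retry=(0,0)
4 | P CAS | counter=7 r=(6,6) succ=(1,0) retry=(0,0)
5 | P LOAD | counter=7 r=(7,6) succ=(1,0) retry=(0,0)
6 | P CAS | counter=8 r=(7,6) succ=(2,0) retry=(0,0)
7 | Q LOAD | counter=8 r=(7,8) succ=(2,0) retry=(0,0)
8 | Q CAS | counter=9 r=(7,8) succ=(2,1) retry=(0,0)

counter=9 r=(7,8) succ=(2,1) retry=(0,0)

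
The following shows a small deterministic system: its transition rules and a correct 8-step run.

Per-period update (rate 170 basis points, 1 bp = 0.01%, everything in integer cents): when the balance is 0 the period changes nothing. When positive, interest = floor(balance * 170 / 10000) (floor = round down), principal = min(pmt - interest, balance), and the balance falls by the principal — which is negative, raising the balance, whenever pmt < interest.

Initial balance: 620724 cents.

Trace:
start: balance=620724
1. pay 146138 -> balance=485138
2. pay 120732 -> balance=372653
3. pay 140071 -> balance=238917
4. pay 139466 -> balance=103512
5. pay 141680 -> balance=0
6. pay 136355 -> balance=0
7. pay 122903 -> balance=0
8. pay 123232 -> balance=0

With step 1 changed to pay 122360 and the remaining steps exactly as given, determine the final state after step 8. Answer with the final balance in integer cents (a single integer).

(re-executing from step 1 with the substitution; state before step 1: balance=620724)
1. pay 122360 -> balance=508916
2. pay 120732 -> balance=396835
3. pay 140071 -> balance=263510
4. pay 139466 -> balance=128523
5. pay 141680 -> balance=0
6. pay 136355 -> balance=0
7. pay 122903 -> balance=0
8. pay 123232 -> balance=0

0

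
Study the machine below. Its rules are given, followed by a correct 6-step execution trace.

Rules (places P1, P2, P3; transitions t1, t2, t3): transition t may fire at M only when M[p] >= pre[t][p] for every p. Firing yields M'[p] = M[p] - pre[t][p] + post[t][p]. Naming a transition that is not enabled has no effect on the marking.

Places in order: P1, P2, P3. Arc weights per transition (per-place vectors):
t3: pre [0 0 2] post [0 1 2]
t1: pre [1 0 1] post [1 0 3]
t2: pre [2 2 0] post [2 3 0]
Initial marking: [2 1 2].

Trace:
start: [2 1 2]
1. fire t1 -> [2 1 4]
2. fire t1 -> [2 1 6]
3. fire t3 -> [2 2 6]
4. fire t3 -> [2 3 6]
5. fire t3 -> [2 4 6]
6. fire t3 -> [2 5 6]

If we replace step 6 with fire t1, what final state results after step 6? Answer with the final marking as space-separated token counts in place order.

2 4 8

(re-executing from step 6 with the substitution; state before step 6: [2 4 6])
6. fire t1 -> [2 4 8]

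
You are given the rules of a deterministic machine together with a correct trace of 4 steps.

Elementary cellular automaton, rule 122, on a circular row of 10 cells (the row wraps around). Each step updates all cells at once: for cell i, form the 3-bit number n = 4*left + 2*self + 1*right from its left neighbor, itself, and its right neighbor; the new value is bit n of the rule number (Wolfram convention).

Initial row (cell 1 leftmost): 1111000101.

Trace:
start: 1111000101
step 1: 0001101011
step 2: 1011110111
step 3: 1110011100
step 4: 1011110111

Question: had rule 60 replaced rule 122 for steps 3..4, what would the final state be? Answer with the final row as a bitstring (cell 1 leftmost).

(re-executing steps 3..4 under rule 60; state before step 3: 1011110111)
step 3: 0110001100
step 4: 0101001010

0101001010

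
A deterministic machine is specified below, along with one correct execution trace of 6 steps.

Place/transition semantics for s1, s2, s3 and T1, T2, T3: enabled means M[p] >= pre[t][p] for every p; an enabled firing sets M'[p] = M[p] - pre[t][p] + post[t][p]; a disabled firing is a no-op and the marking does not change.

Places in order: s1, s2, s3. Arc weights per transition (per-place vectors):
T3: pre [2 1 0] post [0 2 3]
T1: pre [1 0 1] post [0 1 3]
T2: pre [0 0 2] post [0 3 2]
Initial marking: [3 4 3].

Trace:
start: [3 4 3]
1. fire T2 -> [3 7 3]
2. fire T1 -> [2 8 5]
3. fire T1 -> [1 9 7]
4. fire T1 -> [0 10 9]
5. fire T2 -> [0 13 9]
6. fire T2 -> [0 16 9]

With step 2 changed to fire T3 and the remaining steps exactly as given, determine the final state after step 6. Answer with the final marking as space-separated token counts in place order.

(re-executing from step 2 with the substitution; state before step 2: [3 7 3])
2. fire T3 -> [1 8 6]
3. fire T1 -> [0 9 8]
4. fire T1 -> [0 9 8]
5. fire T2 -> [0 12 8]
6. fire T2 -> [0 15 8]

0 15 8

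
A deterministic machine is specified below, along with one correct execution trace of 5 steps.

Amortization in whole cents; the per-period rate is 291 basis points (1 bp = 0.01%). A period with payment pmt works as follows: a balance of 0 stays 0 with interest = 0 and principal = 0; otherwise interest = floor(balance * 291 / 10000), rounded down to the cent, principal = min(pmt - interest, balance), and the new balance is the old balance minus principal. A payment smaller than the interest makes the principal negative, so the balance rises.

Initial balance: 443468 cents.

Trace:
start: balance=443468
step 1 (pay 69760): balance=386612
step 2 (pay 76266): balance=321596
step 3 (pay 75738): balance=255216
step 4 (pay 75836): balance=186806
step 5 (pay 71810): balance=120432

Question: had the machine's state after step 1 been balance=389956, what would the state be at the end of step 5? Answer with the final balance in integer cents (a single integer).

124182

state after step 1 := balance=389956
step 2 (pay 76266): balance=325037
step 3 (pay 75738): balance=258757
step 4 (pay 75836): balance=190450
step 5 (pay 71810): balance=124182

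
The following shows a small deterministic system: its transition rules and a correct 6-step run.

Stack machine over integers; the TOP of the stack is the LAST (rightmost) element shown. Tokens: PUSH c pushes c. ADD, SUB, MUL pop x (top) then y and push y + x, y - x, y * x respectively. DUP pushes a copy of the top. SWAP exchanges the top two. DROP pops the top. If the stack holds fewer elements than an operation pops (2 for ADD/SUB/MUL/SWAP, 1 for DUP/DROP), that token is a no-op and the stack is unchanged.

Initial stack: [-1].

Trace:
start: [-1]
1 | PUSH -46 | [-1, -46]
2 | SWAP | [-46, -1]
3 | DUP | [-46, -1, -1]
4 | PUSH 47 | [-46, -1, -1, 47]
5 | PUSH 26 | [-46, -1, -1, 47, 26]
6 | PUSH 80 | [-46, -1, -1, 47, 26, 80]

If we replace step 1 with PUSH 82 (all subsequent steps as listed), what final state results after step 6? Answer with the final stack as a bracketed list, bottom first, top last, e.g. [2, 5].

(re-executing from step 1 with the substitution; state before step 1: [-1])
1 | PUSH 82 | [-1, 82]
2 | SWAP | [82, -1]
3 | DUP | [82, -1, -1]
4 | PUSH 47 | [82, -1, -1, 47]
5 | PUSH 26 | [82, -1, -1, 47, 26]
6 | PUSH 80 | [82, -1, -1, 47, 26, 80]

[82, -1, -1, 47, 26, 80]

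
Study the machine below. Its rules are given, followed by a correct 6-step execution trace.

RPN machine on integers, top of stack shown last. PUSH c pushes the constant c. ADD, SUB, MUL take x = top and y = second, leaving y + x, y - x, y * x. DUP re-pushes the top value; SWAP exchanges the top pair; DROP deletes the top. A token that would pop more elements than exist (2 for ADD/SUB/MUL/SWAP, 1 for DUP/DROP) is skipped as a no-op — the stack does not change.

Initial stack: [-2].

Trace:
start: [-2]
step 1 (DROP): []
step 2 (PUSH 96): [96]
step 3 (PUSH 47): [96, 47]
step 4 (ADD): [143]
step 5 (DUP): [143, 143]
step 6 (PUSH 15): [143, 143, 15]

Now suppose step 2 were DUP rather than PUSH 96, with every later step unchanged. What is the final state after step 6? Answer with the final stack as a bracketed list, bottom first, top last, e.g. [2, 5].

[47, 47, 15]

(re-executing from step 2 with the substitution; state before step 2: [])
step 2 (DUP): []
step 3 (PUSH 47): [47]
step 4 (ADD): [47]
step 5 (DUP): [47, 47]
step 6 (PUSH 15): [47, 47, 15]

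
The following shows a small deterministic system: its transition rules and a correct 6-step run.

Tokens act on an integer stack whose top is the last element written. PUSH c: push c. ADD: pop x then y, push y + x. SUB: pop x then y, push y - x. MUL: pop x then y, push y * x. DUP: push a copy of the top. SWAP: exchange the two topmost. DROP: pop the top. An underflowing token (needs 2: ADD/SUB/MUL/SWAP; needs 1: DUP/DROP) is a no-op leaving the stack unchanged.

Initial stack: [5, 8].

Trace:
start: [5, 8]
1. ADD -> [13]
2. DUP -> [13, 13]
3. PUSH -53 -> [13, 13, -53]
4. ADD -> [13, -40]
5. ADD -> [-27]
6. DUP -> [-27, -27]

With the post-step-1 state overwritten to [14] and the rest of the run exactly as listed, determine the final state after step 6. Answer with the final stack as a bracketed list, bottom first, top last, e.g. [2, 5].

state after step 1 := [14]
2. DUP -> [14, 14]
3. PUSH -53 -> [14, 14, -53]
4. ADD -> [14, -39]
5. ADD -> [-25]
6. DUP -> [-25, -25]

[-25, -25]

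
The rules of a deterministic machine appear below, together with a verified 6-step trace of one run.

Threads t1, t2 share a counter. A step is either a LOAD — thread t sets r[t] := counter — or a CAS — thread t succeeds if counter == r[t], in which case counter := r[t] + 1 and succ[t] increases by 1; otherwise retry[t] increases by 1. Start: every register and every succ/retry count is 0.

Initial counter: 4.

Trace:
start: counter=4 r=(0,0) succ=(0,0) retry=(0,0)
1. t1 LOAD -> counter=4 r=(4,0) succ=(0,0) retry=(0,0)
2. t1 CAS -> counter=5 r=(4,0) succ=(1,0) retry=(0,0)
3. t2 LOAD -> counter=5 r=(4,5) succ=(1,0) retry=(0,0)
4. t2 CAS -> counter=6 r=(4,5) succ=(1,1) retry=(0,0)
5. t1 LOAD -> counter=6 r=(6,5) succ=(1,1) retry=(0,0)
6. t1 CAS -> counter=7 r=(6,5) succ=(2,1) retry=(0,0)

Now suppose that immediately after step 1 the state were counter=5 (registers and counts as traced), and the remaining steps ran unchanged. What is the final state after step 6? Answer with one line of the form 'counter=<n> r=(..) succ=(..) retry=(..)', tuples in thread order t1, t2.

state after step 1 := counter=5 r=(4,0) succ=(0,0) retry=(0,0)
2. t1 CAS -> counter=5 r=(4,0) succ=(0,0) retry=(1,0)
3. t2 LOAD -> counter=5 r=(4,5) succ=(0,0) retry=(1,0)
4. t2 CAS -> counter=6 r=(4,5) succ=(0,1) retry=(1,0)
5. t1 LOAD -> counter=6 r=(6,5) succ=(0,1) retry=(1,0)
6. t1 CAS -> counter=7 r=(6,5) succ=(1,1) retry=(1,0)

counter=7 r=(6,5) succ=(1,1) retry=(1,0)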